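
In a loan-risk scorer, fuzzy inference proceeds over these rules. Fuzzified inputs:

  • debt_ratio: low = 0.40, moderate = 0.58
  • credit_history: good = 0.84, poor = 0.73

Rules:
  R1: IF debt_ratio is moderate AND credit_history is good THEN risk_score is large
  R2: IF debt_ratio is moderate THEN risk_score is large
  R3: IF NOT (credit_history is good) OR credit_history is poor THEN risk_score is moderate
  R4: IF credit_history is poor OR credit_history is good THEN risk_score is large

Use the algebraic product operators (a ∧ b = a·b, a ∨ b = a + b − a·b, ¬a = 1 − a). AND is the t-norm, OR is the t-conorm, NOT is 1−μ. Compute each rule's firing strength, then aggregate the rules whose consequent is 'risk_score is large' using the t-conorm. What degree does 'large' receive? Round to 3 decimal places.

R1: moderate=0.58, good=0.84; AND[a·b] → w = 0.4872
R2: moderate=0.58 → w = 0.5800
R3: ¬good=1−0.84=0.16, poor=0.73; OR[a + b − a·b] → w = 0.7732
R4: poor=0.73, good=0.84; OR[a + b − a·b] → w = 0.9568
Rules with consequent 'large': {R1, R2, R4} → strengths 0.4872, 0.5800, 0.9568
Aggregate via t-conorm [a + b − a·b]: 0.9907

0.991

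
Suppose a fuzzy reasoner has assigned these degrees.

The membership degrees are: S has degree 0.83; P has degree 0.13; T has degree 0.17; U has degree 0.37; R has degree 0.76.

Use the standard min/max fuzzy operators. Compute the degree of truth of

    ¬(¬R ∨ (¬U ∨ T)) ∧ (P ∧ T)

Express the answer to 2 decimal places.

0.13

¬R = 1 − 0.76 = 0.24
¬U = 1 − 0.37 = 0.63
¬U ∨ T = max(a, b) on (0.63, 0.17) = 0.63
¬R ∨ (¬U ∨ T) = max(a, b) on (0.24, 0.63) = 0.63
¬(¬R ∨ (¬U ∨ T)) = 1 − 0.63 = 0.37
P ∧ T = min(a, b) on (0.13, 0.17) = 0.13
¬(¬R ∨ (¬U ∨ T)) ∧ (P ∧ T) = min(a, b) on (0.37, 0.13) = 0.13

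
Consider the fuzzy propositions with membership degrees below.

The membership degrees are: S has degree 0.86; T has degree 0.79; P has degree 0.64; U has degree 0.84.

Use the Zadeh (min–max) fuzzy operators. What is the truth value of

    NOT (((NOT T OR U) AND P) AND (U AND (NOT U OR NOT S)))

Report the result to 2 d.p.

NOT T = 1 − 0.79 = 0.21
NOT T OR U = max(a, b) on (0.21, 0.84) = 0.84
(NOT T OR U) AND P = min(a, b) on (0.84, 0.64) = 0.64
NOT U = 1 − 0.84 = 0.16
NOT S = 1 − 0.86 = 0.14
NOT U OR NOT S = max(a, b) on (0.16, 0.14) = 0.16
U AND (NOT U OR NOT S) = min(a, b) on (0.84, 0.16) = 0.16
((NOT T OR U) AND P) AND (U AND (NOT U OR NOT S)) = min(a, b) on (0.64, 0.16) = 0.16
NOT (((NOT T OR U) AND P) AND (U AND (NOT U OR NOT S))) = 1 − 0.16 = 0.84

0.84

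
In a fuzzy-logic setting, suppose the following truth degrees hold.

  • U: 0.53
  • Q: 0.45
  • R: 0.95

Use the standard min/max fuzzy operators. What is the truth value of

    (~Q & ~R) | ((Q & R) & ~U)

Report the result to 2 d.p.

0.45

~Q = 1 − 0.45 = 0.55
~R = 1 − 0.95 = 0.05
~Q & ~R = min(a, b) on (0.55, 0.05) = 0.05
Q & R = min(a, b) on (0.45, 0.95) = 0.45
~U = 1 − 0.53 = 0.47
(Q & R) & ~U = min(a, b) on (0.45, 0.47) = 0.45
(~Q & ~R) | ((Q & R) & ~U) = max(a, b) on (0.05, 0.45) = 0.45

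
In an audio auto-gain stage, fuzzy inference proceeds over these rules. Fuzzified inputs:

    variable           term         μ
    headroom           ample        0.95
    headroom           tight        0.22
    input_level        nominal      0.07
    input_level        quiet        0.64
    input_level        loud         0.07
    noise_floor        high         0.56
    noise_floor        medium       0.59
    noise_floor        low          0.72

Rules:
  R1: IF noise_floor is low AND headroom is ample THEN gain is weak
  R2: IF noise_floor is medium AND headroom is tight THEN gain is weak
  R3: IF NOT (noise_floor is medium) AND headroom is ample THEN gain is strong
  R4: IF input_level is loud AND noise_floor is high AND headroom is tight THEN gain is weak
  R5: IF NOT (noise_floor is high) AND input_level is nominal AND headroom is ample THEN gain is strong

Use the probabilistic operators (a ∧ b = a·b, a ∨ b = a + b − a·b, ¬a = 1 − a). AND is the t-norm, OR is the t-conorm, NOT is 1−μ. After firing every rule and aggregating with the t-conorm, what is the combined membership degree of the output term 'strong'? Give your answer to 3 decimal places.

0.407

R1: low=0.72, ample=0.95; AND[a·b] → w = 0.6840
R2: medium=0.59, tight=0.22; AND[a·b] → w = 0.1298
R3: ¬medium=1−0.59=0.41, ample=0.95; AND[a·b] → w = 0.3895
R4: loud=0.07, high=0.56, tight=0.22; AND[a·b] → w = 0.0086
R5: ¬high=1−0.56=0.44, nominal=0.07, ample=0.95; AND[a·b] → w = 0.0293
Rules with consequent 'strong': {R3, R5} → strengths 0.3895, 0.0293
Aggregate via t-conorm [a + b − a·b]: 0.4074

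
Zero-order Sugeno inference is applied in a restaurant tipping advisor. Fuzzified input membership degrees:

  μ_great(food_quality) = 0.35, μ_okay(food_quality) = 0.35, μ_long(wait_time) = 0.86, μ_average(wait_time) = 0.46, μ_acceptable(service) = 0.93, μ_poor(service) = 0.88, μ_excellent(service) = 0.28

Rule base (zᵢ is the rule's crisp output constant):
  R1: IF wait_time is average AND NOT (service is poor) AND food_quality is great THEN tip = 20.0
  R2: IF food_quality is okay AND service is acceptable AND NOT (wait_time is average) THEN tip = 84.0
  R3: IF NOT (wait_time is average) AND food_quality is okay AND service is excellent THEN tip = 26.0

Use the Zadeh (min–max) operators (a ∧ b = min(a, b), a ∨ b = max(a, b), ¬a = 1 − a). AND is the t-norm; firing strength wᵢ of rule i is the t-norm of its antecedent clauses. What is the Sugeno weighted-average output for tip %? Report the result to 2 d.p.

52.11

R1 (z=20.0): average=0.46, ¬poor=1−0.88=0.12, great=0.35; AND[min(a, b)] → w = 0.12
R2 (z=84.0): okay=0.35, acceptable=0.93, ¬average=1−0.46=0.54; AND[min(a, b)] → w = 0.35
R3 (z=26.0): ¬average=1−0.46=0.54, okay=0.35, excellent=0.28; AND[min(a, b)] → w = 0.28
Weighted average = (0.12·20.0 + 0.35·84.0 + 0.28·26.0) / (0.12 + 0.35 + 0.28)
  = 39.0800 / 0.7500 = 52.11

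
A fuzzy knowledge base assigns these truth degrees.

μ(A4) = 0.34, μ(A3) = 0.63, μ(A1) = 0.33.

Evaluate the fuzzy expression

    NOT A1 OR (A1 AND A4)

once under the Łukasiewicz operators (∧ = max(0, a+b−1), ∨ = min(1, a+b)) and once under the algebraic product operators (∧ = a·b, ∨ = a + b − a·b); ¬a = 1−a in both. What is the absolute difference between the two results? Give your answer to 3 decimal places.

Under Łukasiewicz:
  NOT A1 = 1 − 0.33 = 0.67
  A1 AND A4 = max(0, a+b−1) on (0.33, 0.34) = 0.00
  NOT A1 OR (A1 AND A4) = min(1, a+b) on (0.67, 0.00) = 0.67
  → value = 0.6700
Under algebraic product:
  NOT A1 = 1 − 0.3300 = 0.6700
  A1 AND A4 = a·b on (0.3300, 0.3400) = 0.1122
  NOT A1 OR (A1 AND A4) = a + b − a·b on (0.6700, 0.1122) = 0.7070
  → value = 0.7070
|0.6700 − 0.7070| = 0.037

0.037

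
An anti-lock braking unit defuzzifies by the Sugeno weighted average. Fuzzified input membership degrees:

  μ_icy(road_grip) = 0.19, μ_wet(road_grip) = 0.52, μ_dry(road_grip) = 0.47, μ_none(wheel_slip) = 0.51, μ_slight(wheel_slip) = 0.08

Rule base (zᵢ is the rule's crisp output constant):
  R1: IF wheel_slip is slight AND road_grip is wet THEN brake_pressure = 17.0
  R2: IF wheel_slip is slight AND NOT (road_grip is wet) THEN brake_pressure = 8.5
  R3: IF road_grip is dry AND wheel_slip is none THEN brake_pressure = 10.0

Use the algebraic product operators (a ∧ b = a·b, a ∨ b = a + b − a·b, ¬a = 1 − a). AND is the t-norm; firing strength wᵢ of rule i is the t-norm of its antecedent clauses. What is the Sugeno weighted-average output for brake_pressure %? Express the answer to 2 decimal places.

10.73

R1 (z=17.0): slight=0.08, wet=0.52; AND[a·b] → w = 0.0416
R2 (z=8.5): slight=0.08, ¬wet=1−0.52=0.48; AND[a·b] → w = 0.0384
R3 (z=10.0): dry=0.47, none=0.51; AND[a·b] → w = 0.2397
Weighted average = (0.0416·17.0 + 0.0384·8.5 + 0.2397·10.0) / (0.0416 + 0.0384 + 0.2397)
  = 3.4306 / 0.3197 = 10.73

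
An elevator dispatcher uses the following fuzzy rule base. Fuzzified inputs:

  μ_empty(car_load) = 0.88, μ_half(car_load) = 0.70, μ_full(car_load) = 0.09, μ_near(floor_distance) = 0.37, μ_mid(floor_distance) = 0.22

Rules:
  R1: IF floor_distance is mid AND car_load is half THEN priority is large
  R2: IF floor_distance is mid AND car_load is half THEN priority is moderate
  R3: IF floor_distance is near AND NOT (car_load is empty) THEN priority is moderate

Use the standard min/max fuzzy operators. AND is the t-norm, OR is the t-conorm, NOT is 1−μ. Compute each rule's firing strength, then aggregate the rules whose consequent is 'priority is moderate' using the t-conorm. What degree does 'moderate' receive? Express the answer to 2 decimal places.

R1: mid=0.22, half=0.70; AND[min(a, b)] → w = 0.22
R2: mid=0.22, half=0.70; AND[min(a, b)] → w = 0.22
R3: near=0.37, ¬empty=1−0.88=0.12; AND[min(a, b)] → w = 0.12
Rules with consequent 'moderate': {R2, R3} → strengths 0.22, 0.12
Aggregate via t-conorm [max(a, b)]: 0.22

0.22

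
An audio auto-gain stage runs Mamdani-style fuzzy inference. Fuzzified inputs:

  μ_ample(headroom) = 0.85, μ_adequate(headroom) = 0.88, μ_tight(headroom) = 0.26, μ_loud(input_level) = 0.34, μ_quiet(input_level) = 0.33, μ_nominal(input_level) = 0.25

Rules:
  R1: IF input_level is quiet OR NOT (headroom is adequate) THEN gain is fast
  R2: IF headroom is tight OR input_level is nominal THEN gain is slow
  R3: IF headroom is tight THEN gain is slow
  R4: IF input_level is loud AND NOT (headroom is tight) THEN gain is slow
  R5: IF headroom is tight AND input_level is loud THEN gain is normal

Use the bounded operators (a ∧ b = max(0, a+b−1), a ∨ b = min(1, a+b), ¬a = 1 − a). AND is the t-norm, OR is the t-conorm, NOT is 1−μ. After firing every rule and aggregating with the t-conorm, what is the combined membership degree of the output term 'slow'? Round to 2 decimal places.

R1: quiet=0.33, ¬adequate=1−0.88=0.12; OR[min(1, a+b)] → w = 0.45
R2: tight=0.26, nominal=0.25; OR[min(1, a+b)] → w = 0.51
R3: tight=0.26 → w = 0.26
R4: loud=0.34, ¬tight=1−0.26=0.74; AND[max(0, a+b−1)] → w = 0.08
R5: tight=0.26, loud=0.34; AND[max(0, a+b−1)] → w = 0.00
Rules with consequent 'slow': {R2, R3, R4} → strengths 0.51, 0.26, 0.08
Aggregate via t-conorm [min(1, a+b)]: 0.85

0.85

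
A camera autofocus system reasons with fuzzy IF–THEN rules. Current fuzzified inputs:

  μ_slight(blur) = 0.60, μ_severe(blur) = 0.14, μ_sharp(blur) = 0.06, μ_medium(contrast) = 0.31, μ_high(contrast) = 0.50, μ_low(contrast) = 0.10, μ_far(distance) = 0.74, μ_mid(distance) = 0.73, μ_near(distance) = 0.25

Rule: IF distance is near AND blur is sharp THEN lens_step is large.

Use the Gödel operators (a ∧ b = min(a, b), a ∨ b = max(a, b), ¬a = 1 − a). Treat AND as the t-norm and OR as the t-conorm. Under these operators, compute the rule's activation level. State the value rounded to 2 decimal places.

0.06

firing strength: near=0.25, sharp=0.06; AND[min(a, b)] → w = 0.06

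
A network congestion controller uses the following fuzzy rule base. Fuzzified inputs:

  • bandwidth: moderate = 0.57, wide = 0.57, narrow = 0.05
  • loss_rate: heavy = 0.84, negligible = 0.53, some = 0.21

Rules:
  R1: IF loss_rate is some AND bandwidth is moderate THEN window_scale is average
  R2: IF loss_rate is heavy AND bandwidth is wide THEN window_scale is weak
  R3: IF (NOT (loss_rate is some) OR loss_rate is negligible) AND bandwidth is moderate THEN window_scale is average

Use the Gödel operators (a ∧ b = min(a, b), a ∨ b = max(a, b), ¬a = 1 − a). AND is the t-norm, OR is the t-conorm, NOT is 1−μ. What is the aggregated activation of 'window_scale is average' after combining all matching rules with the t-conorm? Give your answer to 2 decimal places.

0.57

R1: some=0.21, moderate=0.57; AND[min(a, b)] → w = 0.21
R2: heavy=0.84, wide=0.57; AND[min(a, b)] → w = 0.57
R3: (¬some=1−0.21=0.79 OR negligible=0.53) = 0.79; AND[min(a, b)] with moderate=0.57 → w = 0.57
Rules with consequent 'average': {R1, R3} → strengths 0.21, 0.57
Aggregate via t-conorm [max(a, b)]: 0.57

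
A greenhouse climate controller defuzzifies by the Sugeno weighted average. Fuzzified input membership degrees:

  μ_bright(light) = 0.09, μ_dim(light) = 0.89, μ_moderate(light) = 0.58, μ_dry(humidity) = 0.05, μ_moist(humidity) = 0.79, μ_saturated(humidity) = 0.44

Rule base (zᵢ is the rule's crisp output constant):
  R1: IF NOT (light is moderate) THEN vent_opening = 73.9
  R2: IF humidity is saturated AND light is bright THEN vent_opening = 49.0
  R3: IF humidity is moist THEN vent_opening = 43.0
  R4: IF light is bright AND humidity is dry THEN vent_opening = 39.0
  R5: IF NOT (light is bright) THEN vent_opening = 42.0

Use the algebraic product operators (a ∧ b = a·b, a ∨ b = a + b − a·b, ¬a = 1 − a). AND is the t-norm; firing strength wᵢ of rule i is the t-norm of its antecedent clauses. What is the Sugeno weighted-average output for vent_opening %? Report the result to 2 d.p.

R1 (z=73.9): ¬moderate=1−0.58=0.42 → w = 0.4200
R2 (z=49.0): saturated=0.44, bright=0.09; AND[a·b] → w = 0.0396
R3 (z=43.0): moist=0.79 → w = 0.7900
R4 (z=39.0): bright=0.09, dry=0.05; AND[a·b] → w = 0.0045
R5 (z=42.0): ¬bright=1−0.09=0.91 → w = 0.9100
Weighted average = (0.4200·73.9 + 0.0396·49.0 + 0.7900·43.0 + 0.0045·39.0 + 0.9100·42.0) / (0.4200 + 0.0396 + 0.7900 + 0.0045 + 0.9100)
  = 105.3439 / 2.1641 = 48.68

48.68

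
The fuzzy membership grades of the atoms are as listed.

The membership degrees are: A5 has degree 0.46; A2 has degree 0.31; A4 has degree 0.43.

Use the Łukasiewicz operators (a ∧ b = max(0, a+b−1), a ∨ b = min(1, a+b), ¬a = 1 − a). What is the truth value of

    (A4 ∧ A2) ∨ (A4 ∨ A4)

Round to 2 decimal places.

A4 ∧ A2 = max(0, a+b−1) on (0.43, 0.31) = 0.00
A4 ∨ A4 = min(1, a+b) on (0.43, 0.43) = 0.86
(A4 ∧ A2) ∨ (A4 ∨ A4) = min(1, a+b) on (0.00, 0.86) = 0.86

0.86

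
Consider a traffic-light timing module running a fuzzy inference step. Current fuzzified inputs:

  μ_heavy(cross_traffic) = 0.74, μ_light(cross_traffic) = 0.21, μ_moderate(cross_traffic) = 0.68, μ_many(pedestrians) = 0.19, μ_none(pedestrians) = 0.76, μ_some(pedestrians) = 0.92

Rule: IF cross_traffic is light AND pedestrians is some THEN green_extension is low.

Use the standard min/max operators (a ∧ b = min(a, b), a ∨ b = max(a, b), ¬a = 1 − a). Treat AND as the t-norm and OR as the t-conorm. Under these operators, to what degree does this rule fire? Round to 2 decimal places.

0.21

firing strength: light=0.21, some=0.92; AND[min(a, b)] → w = 0.21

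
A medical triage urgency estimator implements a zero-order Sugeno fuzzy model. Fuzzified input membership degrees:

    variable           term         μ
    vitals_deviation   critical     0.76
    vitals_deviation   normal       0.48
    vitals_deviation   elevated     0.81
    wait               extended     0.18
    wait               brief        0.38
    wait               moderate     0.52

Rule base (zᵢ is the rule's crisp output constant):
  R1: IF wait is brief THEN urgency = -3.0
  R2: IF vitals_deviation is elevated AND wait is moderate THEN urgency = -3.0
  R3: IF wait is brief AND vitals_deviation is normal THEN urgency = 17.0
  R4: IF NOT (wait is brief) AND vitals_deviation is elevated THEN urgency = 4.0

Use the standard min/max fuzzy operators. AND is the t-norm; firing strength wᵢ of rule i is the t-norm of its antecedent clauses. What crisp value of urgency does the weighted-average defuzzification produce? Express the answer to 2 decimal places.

R1 (z=-3.0): brief=0.38 → w = 0.38
R2 (z=-3.0): elevated=0.81, moderate=0.52; AND[min(a, b)] → w = 0.52
R3 (z=17.0): brief=0.38, normal=0.48; AND[min(a, b)] → w = 0.38
R4 (z=4.0): ¬brief=1−0.38=0.62, elevated=0.81; AND[min(a, b)] → w = 0.62
Weighted average = (0.38·-3.0 + 0.52·-3.0 + 0.38·17.0 + 0.62·4.0) / (0.38 + 0.52 + 0.38 + 0.62)
  = 6.2400 / 1.9000 = 3.28

3.28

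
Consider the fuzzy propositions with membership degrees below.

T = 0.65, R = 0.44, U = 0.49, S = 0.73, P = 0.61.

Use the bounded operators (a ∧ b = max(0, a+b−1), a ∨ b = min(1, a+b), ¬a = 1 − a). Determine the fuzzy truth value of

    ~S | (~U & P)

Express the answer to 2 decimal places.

~S = 1 − 0.73 = 0.27
~U = 1 − 0.49 = 0.51
~U & P = max(0, a+b−1) on (0.51, 0.61) = 0.12
~S | (~U & P) = min(1, a+b) on (0.27, 0.12) = 0.39

0.39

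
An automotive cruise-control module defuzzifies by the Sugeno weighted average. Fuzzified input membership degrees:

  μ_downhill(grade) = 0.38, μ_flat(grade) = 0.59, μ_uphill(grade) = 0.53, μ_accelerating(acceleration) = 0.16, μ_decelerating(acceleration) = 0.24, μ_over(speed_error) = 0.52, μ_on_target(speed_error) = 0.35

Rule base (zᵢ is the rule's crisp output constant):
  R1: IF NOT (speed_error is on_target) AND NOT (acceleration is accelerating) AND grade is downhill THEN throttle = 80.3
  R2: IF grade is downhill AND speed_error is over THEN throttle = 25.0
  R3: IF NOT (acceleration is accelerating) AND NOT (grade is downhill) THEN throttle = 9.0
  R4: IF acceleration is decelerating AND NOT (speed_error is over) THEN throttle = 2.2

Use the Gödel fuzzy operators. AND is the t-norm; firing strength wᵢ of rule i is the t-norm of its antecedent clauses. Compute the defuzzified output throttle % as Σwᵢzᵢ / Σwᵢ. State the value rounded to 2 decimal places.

28.47

R1 (z=80.3): ¬on_target=1−0.35=0.65, ¬accelerating=1−0.16=0.84, downhill=0.38; AND[min(a, b)] → w = 0.38
R2 (z=25.0): downhill=0.38, over=0.52; AND[min(a, b)] → w = 0.38
R3 (z=9.0): ¬accelerating=1−0.16=0.84, ¬downhill=1−0.38=0.62; AND[min(a, b)] → w = 0.62
R4 (z=2.2): decelerating=0.24, ¬over=1−0.52=0.48; AND[min(a, b)] → w = 0.24
Weighted average = (0.38·80.3 + 0.38·25.0 + 0.62·9.0 + 0.24·2.2) / (0.38 + 0.38 + 0.62 + 0.24)
  = 46.1220 / 1.6200 = 28.47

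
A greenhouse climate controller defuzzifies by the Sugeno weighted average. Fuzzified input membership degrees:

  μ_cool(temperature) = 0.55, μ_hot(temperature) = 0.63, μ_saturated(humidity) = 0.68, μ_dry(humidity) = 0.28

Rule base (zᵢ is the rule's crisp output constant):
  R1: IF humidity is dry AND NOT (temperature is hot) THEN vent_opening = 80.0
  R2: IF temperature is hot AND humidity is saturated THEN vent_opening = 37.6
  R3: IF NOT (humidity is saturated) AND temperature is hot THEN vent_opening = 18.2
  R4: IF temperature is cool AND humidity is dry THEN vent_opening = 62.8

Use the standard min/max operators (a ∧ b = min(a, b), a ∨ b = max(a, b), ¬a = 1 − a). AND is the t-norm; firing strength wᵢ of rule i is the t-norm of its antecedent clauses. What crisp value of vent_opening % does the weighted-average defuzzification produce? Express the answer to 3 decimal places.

46.024

R1 (z=80.0): dry=0.28, ¬hot=1−0.63=0.37; AND[min(a, b)] → w = 0.28
R2 (z=37.6): hot=0.63, saturated=0.68; AND[min(a, b)] → w = 0.63
R3 (z=18.2): ¬saturated=1−0.68=0.32, hot=0.63; AND[min(a, b)] → w = 0.32
R4 (z=62.8): cool=0.55, dry=0.28; AND[min(a, b)] → w = 0.28
Weighted average = (0.28·80.0 + 0.63·37.6 + 0.32·18.2 + 0.28·62.8) / (0.28 + 0.63 + 0.32 + 0.28)
  = 69.4960 / 1.5100 = 46.024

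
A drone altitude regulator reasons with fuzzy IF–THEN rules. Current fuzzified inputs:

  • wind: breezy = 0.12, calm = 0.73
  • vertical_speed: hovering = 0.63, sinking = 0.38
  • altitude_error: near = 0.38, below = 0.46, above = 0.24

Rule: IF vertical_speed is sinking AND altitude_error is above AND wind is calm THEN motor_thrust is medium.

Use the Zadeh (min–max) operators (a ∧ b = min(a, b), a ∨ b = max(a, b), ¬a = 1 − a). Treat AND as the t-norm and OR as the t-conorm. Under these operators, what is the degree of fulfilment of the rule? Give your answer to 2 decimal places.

0.24

firing strength: sinking=0.38, above=0.24, calm=0.73; AND[min(a, b)] → w = 0.24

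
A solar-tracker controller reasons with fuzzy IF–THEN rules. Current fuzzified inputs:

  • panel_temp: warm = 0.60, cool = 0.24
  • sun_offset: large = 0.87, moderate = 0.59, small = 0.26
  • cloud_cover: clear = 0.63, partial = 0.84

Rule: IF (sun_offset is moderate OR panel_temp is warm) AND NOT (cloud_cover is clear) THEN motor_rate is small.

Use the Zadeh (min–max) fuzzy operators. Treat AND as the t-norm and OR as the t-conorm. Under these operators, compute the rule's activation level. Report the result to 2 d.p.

firing strength: (moderate=0.59 OR warm=0.60) = 0.60; AND[min(a, b)] with ¬clear=1−0.63=0.37 → w = 0.37

0.37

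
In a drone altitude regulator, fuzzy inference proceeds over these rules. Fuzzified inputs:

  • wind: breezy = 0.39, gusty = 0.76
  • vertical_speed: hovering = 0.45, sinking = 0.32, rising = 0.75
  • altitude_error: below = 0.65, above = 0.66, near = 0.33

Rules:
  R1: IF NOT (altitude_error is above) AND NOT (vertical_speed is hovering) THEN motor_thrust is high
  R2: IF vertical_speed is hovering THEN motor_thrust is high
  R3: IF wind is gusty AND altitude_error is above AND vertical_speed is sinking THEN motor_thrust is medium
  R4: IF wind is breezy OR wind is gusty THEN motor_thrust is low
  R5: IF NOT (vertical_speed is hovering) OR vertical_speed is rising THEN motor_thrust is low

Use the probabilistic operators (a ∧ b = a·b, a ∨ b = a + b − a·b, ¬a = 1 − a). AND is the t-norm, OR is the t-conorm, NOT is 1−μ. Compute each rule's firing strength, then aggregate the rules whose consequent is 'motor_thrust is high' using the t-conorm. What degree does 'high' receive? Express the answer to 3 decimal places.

0.553

R1: ¬above=1−0.66=0.34, ¬hovering=1−0.45=0.55; AND[a·b] → w = 0.1870
R2: hovering=0.45 → w = 0.4500
R3: gusty=0.76, above=0.66, sinking=0.32; AND[a·b] → w = 0.1605
R4: breezy=0.39, gusty=0.76; OR[a + b − a·b] → w = 0.8536
R5: ¬hovering=1−0.45=0.55, rising=0.75; OR[a + b − a·b] → w = 0.8875
Rules with consequent 'high': {R1, R2} → strengths 0.1870, 0.4500
Aggregate via t-conorm [a + b − a·b]: 0.5529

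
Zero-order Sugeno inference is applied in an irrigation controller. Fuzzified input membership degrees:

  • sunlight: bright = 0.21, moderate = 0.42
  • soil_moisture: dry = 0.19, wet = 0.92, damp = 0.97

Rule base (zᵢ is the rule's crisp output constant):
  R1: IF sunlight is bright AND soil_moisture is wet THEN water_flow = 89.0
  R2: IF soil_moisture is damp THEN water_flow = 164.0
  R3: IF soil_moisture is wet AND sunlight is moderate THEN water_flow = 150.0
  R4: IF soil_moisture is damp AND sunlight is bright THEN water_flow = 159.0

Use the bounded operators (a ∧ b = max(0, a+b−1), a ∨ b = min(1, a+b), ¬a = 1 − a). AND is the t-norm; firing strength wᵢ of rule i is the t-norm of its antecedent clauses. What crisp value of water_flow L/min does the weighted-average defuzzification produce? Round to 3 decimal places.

154.488

R1 (z=89.0): bright=0.21, wet=0.92; AND[max(0, a+b−1)] → w = 0.13
R2 (z=164.0): damp=0.97 → w = 0.97
R3 (z=150.0): wet=0.92, moderate=0.42; AND[max(0, a+b−1)] → w = 0.34
R4 (z=159.0): damp=0.97, bright=0.21; AND[max(0, a+b−1)] → w = 0.18
Weighted average = (0.13·89.0 + 0.97·164.0 + 0.34·150.0 + 0.18·159.0) / (0.13 + 0.97 + 0.34 + 0.18)
  = 250.2700 / 1.6200 = 154.488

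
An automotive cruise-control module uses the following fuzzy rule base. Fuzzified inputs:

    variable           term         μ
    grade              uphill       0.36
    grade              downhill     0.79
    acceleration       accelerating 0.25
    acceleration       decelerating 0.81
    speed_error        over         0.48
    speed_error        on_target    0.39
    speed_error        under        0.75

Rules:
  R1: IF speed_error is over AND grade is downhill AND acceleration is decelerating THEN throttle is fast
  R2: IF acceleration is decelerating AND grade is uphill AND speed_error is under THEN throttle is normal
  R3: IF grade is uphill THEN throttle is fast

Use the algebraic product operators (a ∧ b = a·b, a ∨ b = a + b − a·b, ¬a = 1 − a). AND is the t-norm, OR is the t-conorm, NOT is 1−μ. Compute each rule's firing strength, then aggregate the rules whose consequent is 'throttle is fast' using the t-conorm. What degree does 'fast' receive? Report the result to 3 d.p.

R1: over=0.48, downhill=0.79, decelerating=0.81; AND[a·b] → w = 0.3072
R2: decelerating=0.81, uphill=0.36, under=0.75; AND[a·b] → w = 0.2187
R3: uphill=0.36 → w = 0.3600
Rules with consequent 'fast': {R1, R3} → strengths 0.3072, 0.3600
Aggregate via t-conorm [a + b − a·b]: 0.5566

0.557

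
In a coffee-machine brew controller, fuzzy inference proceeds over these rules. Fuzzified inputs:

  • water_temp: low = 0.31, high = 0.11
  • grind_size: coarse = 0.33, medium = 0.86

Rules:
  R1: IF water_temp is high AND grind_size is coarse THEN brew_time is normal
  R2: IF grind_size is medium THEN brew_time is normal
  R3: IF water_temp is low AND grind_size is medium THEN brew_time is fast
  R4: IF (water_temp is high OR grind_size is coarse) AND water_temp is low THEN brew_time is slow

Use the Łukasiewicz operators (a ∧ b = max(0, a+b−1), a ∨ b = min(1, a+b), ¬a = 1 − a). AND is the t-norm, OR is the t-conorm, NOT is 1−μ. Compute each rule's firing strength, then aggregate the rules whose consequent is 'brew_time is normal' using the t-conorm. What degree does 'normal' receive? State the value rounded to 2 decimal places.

0.86

R1: high=0.11, coarse=0.33; AND[max(0, a+b−1)] → w = 0.00
R2: medium=0.86 → w = 0.86
R3: low=0.31, medium=0.86; AND[max(0, a+b−1)] → w = 0.17
R4: (high=0.11 OR coarse=0.33) = 0.44; AND[max(0, a+b−1)] with low=0.31 → w = 0.00
Rules with consequent 'normal': {R1, R2} → strengths 0.00, 0.86
Aggregate via t-conorm [min(1, a+b)]: 0.86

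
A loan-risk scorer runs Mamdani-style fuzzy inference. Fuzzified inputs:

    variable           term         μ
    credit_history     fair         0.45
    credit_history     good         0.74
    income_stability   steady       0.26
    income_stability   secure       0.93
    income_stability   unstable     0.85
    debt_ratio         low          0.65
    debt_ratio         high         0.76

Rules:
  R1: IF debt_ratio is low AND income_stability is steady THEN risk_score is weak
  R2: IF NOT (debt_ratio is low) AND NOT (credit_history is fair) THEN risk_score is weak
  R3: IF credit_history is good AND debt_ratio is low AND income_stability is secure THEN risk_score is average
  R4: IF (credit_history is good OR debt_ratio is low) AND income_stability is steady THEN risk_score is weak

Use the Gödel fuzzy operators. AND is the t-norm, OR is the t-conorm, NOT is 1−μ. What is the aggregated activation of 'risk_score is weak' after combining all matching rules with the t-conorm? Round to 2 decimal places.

0.35

R1: low=0.65, steady=0.26; AND[min(a, b)] → w = 0.26
R2: ¬low=1−0.65=0.35, ¬fair=1−0.45=0.55; AND[min(a, b)] → w = 0.35
R3: good=0.74, low=0.65, secure=0.93; AND[min(a, b)] → w = 0.65
R4: (good=0.74 OR low=0.65) = 0.74; AND[min(a, b)] with steady=0.26 → w = 0.26
Rules with consequent 'weak': {R1, R2, R4} → strengths 0.26, 0.35, 0.26
Aggregate via t-conorm [max(a, b)]: 0.35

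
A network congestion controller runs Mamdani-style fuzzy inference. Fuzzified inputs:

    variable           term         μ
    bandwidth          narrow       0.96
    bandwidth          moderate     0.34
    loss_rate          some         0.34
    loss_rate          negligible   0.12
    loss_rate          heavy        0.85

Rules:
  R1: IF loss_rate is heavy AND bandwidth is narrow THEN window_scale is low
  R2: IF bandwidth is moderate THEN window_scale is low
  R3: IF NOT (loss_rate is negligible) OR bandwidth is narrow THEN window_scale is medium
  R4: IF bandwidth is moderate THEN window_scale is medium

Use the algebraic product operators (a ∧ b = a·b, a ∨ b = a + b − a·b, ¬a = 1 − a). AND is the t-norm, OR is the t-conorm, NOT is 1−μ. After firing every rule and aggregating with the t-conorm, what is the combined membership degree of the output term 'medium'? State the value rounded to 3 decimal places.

R1: heavy=0.85, narrow=0.96; AND[a·b] → w = 0.8160
R2: moderate=0.34 → w = 0.3400
R3: ¬negligible=1−0.12=0.88, narrow=0.96; OR[a + b − a·b] → w = 0.9952
R4: moderate=0.34 → w = 0.3400
Rules with consequent 'medium': {R3, R4} → strengths 0.9952, 0.3400
Aggregate via t-conorm [a + b − a·b]: 0.9968

0.997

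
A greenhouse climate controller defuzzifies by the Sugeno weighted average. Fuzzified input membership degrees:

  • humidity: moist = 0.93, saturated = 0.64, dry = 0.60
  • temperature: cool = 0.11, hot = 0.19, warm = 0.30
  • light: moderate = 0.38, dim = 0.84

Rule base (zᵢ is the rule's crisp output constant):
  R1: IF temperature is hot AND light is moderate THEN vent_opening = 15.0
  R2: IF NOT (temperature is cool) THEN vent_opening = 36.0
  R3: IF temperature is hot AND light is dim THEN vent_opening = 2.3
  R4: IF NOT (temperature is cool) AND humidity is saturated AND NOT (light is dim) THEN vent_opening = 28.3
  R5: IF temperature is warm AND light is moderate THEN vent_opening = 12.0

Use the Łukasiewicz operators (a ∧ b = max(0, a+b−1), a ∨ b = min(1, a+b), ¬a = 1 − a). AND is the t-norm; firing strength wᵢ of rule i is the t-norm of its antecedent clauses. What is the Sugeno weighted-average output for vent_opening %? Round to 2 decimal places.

R1 (z=15.0): hot=0.19, moderate=0.38; AND[max(0, a+b−1)] → w = 0.00
R2 (z=36.0): ¬cool=1−0.11=0.89 → w = 0.89
R3 (z=2.3): hot=0.19, dim=0.84; AND[max(0, a+b−1)] → w = 0.03
R4 (z=28.3): ¬cool=1−0.11=0.89, saturated=0.64, ¬dim=1−0.84=0.16; AND[max(0, a+b−1)] → w = 0.00
R5 (z=12.0): warm=0.30, moderate=0.38; AND[max(0, a+b−1)] → w = 0.00
Weighted average = (0.00·15.0 + 0.89·36.0 + 0.03·2.3 + 0.00·28.3 + 0.00·12.0) / (0.00 + 0.89 + 0.03 + 0.00 + 0.00)
  = 32.1090 / 0.9200 = 34.90

34.90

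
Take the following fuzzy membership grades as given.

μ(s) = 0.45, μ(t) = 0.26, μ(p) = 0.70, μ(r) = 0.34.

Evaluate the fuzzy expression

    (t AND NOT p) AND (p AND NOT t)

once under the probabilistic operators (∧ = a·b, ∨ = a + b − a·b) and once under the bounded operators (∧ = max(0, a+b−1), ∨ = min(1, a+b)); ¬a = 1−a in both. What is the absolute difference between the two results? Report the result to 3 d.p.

Under probabilistic:
  NOT p = 1 − 0.7000 = 0.3000
  t AND NOT p = a·b on (0.2600, 0.3000) = 0.0780
  NOT t = 1 − 0.2600 = 0.7400
  p AND NOT t = a·b on (0.7000, 0.7400) = 0.5180
  (t AND NOT p) AND (p AND NOT t) = a·b on (0.0780, 0.5180) = 0.0404
  → value = 0.0404
Under bounded:
  NOT p = 1 − 0.70 = 0.30
  t AND NOT p = max(0, a+b−1) on (0.26, 0.30) = 0.00
  NOT t = 1 − 0.26 = 0.74
  p AND NOT t = max(0, a+b−1) on (0.70, 0.74) = 0.44
  (t AND NOT p) AND (p AND NOT t) = max(0, a+b−1) on (0.00, 0.44) = 0.00
  → value = 0.0000
|0.0404 − 0.0000| = 0.040

0.040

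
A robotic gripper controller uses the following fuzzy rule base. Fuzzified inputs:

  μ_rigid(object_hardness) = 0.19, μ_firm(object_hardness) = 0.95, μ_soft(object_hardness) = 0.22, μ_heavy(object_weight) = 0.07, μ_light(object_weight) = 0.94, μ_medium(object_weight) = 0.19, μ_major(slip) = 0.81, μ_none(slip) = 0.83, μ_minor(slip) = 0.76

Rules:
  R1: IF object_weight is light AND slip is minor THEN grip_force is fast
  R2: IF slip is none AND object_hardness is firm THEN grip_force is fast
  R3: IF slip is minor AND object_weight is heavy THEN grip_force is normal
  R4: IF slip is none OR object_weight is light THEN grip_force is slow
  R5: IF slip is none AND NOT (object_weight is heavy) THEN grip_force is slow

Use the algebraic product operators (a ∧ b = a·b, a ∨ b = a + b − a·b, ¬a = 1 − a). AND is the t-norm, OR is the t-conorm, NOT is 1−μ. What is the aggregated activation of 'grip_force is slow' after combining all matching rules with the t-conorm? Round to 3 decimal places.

0.998

R1: light=0.94, minor=0.76; AND[a·b] → w = 0.7144
R2: none=0.83, firm=0.95; AND[a·b] → w = 0.7885
R3: minor=0.76, heavy=0.07; AND[a·b] → w = 0.0532
R4: none=0.83, light=0.94; OR[a + b − a·b] → w = 0.9898
R5: none=0.83, ¬heavy=1−0.07=0.93; AND[a·b] → w = 0.7719
Rules with consequent 'slow': {R4, R5} → strengths 0.9898, 0.7719
Aggregate via t-conorm [a + b − a·b]: 0.9977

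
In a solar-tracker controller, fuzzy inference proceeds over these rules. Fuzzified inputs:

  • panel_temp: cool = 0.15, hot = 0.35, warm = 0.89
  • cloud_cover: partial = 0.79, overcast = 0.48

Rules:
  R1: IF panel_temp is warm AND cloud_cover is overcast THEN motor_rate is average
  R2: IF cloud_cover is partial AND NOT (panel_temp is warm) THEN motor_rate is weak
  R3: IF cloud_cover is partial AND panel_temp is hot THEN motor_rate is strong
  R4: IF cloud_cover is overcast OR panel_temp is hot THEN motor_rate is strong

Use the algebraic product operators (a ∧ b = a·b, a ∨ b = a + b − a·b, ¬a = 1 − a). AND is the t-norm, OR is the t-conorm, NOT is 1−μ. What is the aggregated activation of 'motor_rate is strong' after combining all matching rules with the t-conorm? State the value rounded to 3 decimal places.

0.755

R1: warm=0.89, overcast=0.48; AND[a·b] → w = 0.4272
R2: partial=0.79, ¬warm=1−0.89=0.11; AND[a·b] → w = 0.0869
R3: partial=0.79, hot=0.35; AND[a·b] → w = 0.2765
R4: overcast=0.48, hot=0.35; OR[a + b − a·b] → w = 0.6620
Rules with consequent 'strong': {R3, R4} → strengths 0.2765, 0.6620
Aggregate via t-conorm [a + b − a·b]: 0.7555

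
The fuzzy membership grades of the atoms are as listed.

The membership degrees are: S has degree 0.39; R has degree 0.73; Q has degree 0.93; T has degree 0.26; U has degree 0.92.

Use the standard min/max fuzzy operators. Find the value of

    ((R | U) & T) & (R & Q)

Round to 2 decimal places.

0.26

R | U = max(a, b) on (0.73, 0.92) = 0.92
(R | U) & T = min(a, b) on (0.92, 0.26) = 0.26
R & Q = min(a, b) on (0.73, 0.93) = 0.73
((R | U) & T) & (R & Q) = min(a, b) on (0.26, 0.73) = 0.26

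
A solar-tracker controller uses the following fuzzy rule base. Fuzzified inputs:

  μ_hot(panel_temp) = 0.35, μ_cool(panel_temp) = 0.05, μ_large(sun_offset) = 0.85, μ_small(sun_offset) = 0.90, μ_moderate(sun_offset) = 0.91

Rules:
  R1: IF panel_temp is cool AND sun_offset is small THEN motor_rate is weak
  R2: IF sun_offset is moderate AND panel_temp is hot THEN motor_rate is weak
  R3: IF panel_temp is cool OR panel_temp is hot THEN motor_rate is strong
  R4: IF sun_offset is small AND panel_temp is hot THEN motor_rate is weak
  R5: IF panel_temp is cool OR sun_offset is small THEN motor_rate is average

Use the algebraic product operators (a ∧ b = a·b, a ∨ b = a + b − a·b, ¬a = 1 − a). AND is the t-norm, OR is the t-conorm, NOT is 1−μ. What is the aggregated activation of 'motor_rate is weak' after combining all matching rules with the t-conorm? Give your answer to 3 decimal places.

R1: cool=0.05, small=0.90; AND[a·b] → w = 0.0450
R2: moderate=0.91, hot=0.35; AND[a·b] → w = 0.3185
R3: cool=0.05, hot=0.35; OR[a + b − a·b] → w = 0.3825
R4: small=0.90, hot=0.35; AND[a·b] → w = 0.3150
R5: cool=0.05, small=0.90; OR[a + b − a·b] → w = 0.9050
Rules with consequent 'weak': {R1, R2, R4} → strengths 0.0450, 0.3185, 0.3150
Aggregate via t-conorm [a + b − a·b]: 0.5542

0.554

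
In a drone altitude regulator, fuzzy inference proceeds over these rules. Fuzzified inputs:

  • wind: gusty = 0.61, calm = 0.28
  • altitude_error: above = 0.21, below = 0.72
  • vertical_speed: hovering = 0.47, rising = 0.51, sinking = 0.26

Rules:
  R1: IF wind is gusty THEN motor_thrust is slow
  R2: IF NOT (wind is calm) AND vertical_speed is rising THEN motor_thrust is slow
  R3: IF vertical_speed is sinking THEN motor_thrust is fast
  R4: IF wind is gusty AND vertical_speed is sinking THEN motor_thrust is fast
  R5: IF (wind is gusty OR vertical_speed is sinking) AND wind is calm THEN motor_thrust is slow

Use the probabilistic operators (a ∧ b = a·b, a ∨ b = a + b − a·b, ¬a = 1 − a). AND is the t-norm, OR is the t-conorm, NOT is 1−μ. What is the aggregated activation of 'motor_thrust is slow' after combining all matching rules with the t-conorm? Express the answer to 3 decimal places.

0.802

R1: gusty=0.61 → w = 0.6100
R2: ¬calm=1−0.28=0.72, rising=0.51; AND[a·b] → w = 0.3672
R3: sinking=0.26 → w = 0.2600
R4: gusty=0.61, sinking=0.26; AND[a·b] → w = 0.1586
R5: (gusty=0.61 OR sinking=0.26) = 0.7114; AND[a·b] with calm=0.28 → w = 0.1992
Rules with consequent 'slow': {R1, R2, R5} → strengths 0.6100, 0.3672, 0.1992
Aggregate via t-conorm [a + b − a·b]: 0.8024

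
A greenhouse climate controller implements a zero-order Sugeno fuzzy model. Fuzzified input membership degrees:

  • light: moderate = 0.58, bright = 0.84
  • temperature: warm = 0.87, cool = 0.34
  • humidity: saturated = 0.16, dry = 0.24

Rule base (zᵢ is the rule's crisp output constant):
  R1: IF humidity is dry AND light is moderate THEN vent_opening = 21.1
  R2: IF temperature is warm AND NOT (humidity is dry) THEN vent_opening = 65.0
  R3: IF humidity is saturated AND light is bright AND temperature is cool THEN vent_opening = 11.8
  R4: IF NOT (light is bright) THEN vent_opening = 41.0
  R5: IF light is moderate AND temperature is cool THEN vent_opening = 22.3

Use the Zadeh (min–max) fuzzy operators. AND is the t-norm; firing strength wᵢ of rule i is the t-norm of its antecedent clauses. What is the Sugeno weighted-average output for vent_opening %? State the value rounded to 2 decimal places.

42.47

R1 (z=21.1): dry=0.24, moderate=0.58; AND[min(a, b)] → w = 0.24
R2 (z=65.0): warm=0.87, ¬dry=1−0.24=0.76; AND[min(a, b)] → w = 0.76
R3 (z=11.8): saturated=0.16, bright=0.84, cool=0.34; AND[min(a, b)] → w = 0.16
R4 (z=41.0): ¬bright=1−0.84=0.16 → w = 0.16
R5 (z=22.3): moderate=0.58, cool=0.34; AND[min(a, b)] → w = 0.34
Weighted average = (0.24·21.1 + 0.76·65.0 + 0.16·11.8 + 0.16·41.0 + 0.34·22.3) / (0.24 + 0.76 + 0.16 + 0.16 + 0.34)
  = 70.4940 / 1.6600 = 42.47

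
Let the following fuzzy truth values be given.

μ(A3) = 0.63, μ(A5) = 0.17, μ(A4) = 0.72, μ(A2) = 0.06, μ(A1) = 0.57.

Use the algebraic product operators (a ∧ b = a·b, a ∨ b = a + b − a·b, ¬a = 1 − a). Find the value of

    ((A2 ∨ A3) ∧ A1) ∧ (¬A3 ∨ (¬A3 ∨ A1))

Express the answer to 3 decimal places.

0.308

A2 ∨ A3 = a + b − a·b on (0.0600, 0.6300) = 0.6522
(A2 ∨ A3) ∧ A1 = a·b on (0.6522, 0.5700) = 0.3718
¬A3 = 1 − 0.6300 = 0.3700
¬A3 = 1 − 0.6300 = 0.3700
¬A3 ∨ A1 = a + b − a·b on (0.3700, 0.5700) = 0.7291
¬A3 ∨ (¬A3 ∨ A1) = a + b − a·b on (0.3700, 0.7291) = 0.8293
((A2 ∨ A3) ∧ A1) ∧ (¬A3 ∨ (¬A3 ∨ A1)) = a·b on (0.3718, 0.8293) = 0.3083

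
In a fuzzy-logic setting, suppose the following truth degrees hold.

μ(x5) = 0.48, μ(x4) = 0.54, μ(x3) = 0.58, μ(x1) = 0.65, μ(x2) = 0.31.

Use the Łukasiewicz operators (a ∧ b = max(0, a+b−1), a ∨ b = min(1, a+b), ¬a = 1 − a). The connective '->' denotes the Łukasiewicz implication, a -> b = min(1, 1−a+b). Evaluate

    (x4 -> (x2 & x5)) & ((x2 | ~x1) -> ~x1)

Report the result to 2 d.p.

0.15

x2 & x5 = max(0, a+b−1) on (0.31, 0.48) = 0.00
x4 -> (x2 & x5)  [Łukasiewicz: min(1, 1−a+b)] with a=0.54, b=0.00 → 0.46
~x1 = 1 − 0.65 = 0.35
x2 | ~x1 = min(1, a+b) on (0.31, 0.35) = 0.66
~x1 = 1 − 0.65 = 0.35
(x2 | ~x1) -> ~x1  [Łukasiewicz: min(1, 1−a+b)] with a=0.66, b=0.35 → 0.69
(x4 -> (x2 & x5)) & ((x2 | ~x1) -> ~x1) = max(0, a+b−1) on (0.46, 0.69) = 0.15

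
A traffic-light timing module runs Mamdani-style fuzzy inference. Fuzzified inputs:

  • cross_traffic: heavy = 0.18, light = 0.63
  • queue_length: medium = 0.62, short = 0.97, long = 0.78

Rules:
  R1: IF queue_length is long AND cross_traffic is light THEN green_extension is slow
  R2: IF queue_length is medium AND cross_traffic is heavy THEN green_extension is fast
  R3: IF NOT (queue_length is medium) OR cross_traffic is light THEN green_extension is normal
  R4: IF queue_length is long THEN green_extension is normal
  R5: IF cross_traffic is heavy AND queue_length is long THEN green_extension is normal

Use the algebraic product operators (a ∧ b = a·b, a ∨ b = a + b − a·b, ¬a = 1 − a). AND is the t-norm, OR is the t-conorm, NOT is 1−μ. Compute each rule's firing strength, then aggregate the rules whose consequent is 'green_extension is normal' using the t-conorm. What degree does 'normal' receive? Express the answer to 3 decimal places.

0.957

R1: long=0.78, light=0.63; AND[a·b] → w = 0.4914
R2: medium=0.62, heavy=0.18; AND[a·b] → w = 0.1116
R3: ¬medium=1−0.62=0.38, light=0.63; OR[a + b − a·b] → w = 0.7706
R4: long=0.78 → w = 0.7800
R5: heavy=0.18, long=0.78; AND[a·b] → w = 0.1404
Rules with consequent 'normal': {R3, R4, R5} → strengths 0.7706, 0.7800, 0.1404
Aggregate via t-conorm [a + b − a·b]: 0.9566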